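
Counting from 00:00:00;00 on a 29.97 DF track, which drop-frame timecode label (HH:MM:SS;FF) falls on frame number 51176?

00:28:27;18

Ten DF minutes hold 17982 frames, so frame 51176 lies in block 2 (frames 35964–53945) with 15212 frames into that block.
The block's first minute is 1800 frames and the rest 1798 each; 15212 frames reaches minute 8, so 2 × 18 + 8 × 2 = 52 labels have been skipped so far.
Adding those back, label number 51176 + 52 = 51228 at 30 labels/s is 1707 s + 18 f = 0 h 28 min 27 s frame 18, i.e. 00:28:27;18.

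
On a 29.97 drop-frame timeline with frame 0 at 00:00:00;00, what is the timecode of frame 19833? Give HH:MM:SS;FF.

Each 10-minute DF block holds 10 × 60 × 30 − 9 × 2 = 17982 frames. 19833 ÷ 17982 → 1 full block, remainder 1851.
Within the partial block the first minute is 1800 frames and each further minute 1798, so 1 further minute boundary passed. Total skipped labels = 18 × 1 + 2 × 1 = 20.
Non-drop label index = 19833 + 20 = 19853; at 30 labels/s that is 00:11:01:23, i.e. DF 00:11:01;23.

00:11:01;23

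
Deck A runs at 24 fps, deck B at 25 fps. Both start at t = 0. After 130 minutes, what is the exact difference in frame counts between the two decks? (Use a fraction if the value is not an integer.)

7800 frames

130 min = 7800 s.
A emits 24 × 7800 = 187200 frames; B emits 25 × 7800 = 195000.
Difference = 7800 frames; B is ahead of A.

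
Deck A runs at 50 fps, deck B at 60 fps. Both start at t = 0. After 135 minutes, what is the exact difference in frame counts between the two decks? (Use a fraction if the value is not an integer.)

135 min = 8100 s.
A emits 50 × 8100 = 405000 frames; B emits 60 × 8100 = 486000.
Difference = 81000 frames; B is ahead of A.

81000 frames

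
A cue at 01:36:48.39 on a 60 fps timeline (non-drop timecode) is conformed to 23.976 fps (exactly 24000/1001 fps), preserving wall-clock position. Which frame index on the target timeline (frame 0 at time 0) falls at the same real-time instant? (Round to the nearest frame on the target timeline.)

frame 139268

Source frame index: (1×3600 + 36×60 + 48) × 60 + 39 = 348519.
Real time: 348519 / (60) = 116173/20 s.
Target frame: (116173/20) × (24000/1001) = 139407600/1001 ≈ 139268.332 → 139268.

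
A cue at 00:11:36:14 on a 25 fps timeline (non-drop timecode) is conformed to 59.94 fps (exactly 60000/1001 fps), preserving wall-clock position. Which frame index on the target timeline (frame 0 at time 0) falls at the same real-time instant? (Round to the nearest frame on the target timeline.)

Source frame index: (0×3600 + 11×60 + 36) × 25 + 14 = 17414.
Real time: 17414 / (25) = 17414/25 s.
Target frame: (17414/25) × (60000/1001) = 41793600/1001 ≈ 41751.848 → 41752.

frame 41752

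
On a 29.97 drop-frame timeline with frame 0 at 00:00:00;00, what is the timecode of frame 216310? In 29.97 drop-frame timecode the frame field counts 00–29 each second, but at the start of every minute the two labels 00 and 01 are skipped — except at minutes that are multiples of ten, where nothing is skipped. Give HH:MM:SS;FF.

02:00:17;16

Each 10-minute DF block holds 10 × 60 × 30 − 9 × 2 = 17982 frames. 216310 ÷ 17982 → 12 full blocks, remainder 526.
Within the partial block the first minute is 1800 frames and each further minute 1798, so 0 further minute boundaries passed. Total skipped labels = 18 × 12 + 2 × 0 = 216.
Non-drop label index = 216310 + 216 = 216526; at 30 labels/s that is 02:00:17:16, i.e. DF 02:00:17;16.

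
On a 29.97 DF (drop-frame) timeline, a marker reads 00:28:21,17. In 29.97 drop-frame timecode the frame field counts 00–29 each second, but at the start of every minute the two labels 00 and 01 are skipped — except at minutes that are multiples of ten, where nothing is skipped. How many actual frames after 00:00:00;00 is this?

As if non-drop at 30 labels/s: (0 × 3600 + 28 × 60 + 21) × 30 + 17 = 51047.
Minute boundaries passed: 28; those not divisible by 10: 28 − 2 = 26; dropped labels = 2 × 26 = 52.
Actual frame index = 51047 − 52 = 50995.

50995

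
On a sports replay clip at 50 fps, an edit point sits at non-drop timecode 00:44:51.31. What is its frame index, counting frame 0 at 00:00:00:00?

134581

Total seconds to the label: (0 × 3600 + 44 × 60 + 51) = 2691.
Frame index = 2691 × 50 + 31 = 134581.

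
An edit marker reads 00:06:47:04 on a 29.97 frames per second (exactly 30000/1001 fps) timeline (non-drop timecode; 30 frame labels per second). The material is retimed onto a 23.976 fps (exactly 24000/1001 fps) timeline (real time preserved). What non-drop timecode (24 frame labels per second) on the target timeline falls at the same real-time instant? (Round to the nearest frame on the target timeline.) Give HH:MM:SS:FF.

Source frame index: (0×3600 + 6×60 + 47) × 30 + 4 = 12214.
Real time: 12214 / (30000/1001) = 6113107/15000 s.
Target frame: (6113107/15000) × (24000/1001) = 48856/5 ≈ 9771.200 → 9771.
At 24 labels/s: frame 9771 → 00:06:47:03.

00:06:47:03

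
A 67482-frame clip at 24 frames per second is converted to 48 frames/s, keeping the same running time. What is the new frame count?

Frames at target rate = 67482 × (48) / (24) = 134964.

134964 frames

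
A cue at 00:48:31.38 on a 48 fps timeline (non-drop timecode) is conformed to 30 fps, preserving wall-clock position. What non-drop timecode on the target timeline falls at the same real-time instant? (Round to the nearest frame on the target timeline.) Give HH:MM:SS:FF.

00:48:31:24

Source frame index: (0×3600 + 48×60 + 31) × 48 + 38 = 139766.
Real time: 139766 / (48) = 69883/24 s.
Target frame: (69883/24) × (30) = 349415/4 ≈ 87353.750 → 87354.
At 30 labels/s: frame 87354 → 00:48:31:24.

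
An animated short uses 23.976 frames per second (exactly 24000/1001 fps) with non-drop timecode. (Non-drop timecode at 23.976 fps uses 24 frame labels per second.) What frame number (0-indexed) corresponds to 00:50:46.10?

Total seconds to the label: (0 × 3600 + 50 × 60 + 46) = 3046.
Frame index = 3046 × 24 + 10 = 73114.

73114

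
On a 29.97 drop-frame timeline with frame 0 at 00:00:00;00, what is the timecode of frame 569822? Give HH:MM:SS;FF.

05:16:53;02

Ten DF minutes hold 17982 frames, so frame 569822 lies in block 31 (frames 557442–575423) with 12380 frames into that block.
The block's first minute is 1800 frames and the rest 1798 each; 12380 frames reaches minute 6, so 31 × 18 + 6 × 2 = 570 labels have been skipped so far.
Adding those back, label number 569822 + 570 = 570392 at 30 labels/s is 19013 s + 2 f = 5 h 16 min 53 s frame 2, i.e. 05:16:53;02.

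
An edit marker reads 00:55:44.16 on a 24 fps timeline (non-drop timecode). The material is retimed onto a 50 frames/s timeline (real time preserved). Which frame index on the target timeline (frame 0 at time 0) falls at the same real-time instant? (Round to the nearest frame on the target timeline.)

Source frame index: (0×3600 + 55×60 + 44) × 24 + 16 = 80272.
Real time: 80272 / (24) = 10034/3 s.
Target frame: (10034/3) × (50) = 501700/3 ≈ 167233.333 → 167233.

frame 167233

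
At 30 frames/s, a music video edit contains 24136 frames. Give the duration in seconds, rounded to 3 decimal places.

804.533 seconds

Running time = 24136 × 1/30 = 12068/15 s ≈ 804.533 s.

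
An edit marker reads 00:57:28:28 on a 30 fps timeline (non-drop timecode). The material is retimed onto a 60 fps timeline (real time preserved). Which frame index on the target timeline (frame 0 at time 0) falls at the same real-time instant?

Source frame index: (0×3600 + 57×60 + 28) × 30 + 28 = 103468.
Real time: 103468 / (30) = 51734/15 s.
Target frame: (51734/15) × (60) = 206936.

frame 206936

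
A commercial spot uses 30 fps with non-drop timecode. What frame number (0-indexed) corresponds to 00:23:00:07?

Total seconds to the label: (0 × 3600 + 23 × 60 + 0) = 1380.
Frame index = 1380 × 30 + 7 = 41407.

frame 41407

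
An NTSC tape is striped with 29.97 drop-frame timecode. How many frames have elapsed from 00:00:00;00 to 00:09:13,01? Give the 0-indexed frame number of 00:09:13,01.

16573

As if non-drop at 30 labels/s: (0 × 3600 + 9 × 60 + 13) × 30 + 1 = 16591.
Minute boundaries passed: 9; those not divisible by 10: 9 − 0 = 9; dropped labels = 2 × 9 = 18.
Actual frame index = 16591 − 18 = 16573.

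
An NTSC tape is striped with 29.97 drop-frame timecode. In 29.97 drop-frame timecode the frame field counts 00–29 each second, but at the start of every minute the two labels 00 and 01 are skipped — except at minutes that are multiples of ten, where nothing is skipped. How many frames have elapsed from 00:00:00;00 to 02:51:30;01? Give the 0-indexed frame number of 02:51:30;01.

308393

Complete 10-minute blocks: 17, each 17982 frames → 305694.
Remaining 1 whole minute in the current block: 1800 + 0 × 1798 = 1800 frames.
Within the current minute: 30 × 30 + 1 − 2 = 899 (labels ;00/;01 skipped at this minute). Total = 305694 + 1800 + 899 = 308393.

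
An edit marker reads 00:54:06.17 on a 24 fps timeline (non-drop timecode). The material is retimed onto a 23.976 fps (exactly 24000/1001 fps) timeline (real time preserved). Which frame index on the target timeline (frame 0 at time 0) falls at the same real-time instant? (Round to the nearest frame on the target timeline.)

frame 77843

Source frame index: (0×3600 + 54×60 + 6) × 24 + 17 = 77921.
Real time: 77921 / (24) = 77921/24 s.
Target frame: (77921/24) × (24000/1001) = 77921000/1001 ≈ 77843.157 → 77843.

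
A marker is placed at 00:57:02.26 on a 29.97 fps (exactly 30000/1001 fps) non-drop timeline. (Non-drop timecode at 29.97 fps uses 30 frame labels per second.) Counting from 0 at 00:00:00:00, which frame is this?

frame 102686

Total seconds to the label: (0 × 3600 + 57 × 60 + 2) = 3422.
Frame index = 3422 × 30 + 26 = 102686.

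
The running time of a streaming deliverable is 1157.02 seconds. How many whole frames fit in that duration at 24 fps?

Frames = 1157.02 × 24 = 694212/25 ≈ 27768.4800.
Complete frames: 27768.

27768 frames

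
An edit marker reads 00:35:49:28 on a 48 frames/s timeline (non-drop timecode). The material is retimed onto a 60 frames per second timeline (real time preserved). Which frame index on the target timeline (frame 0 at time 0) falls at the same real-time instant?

Source frame index: (0×3600 + 35×60 + 49) × 48 + 28 = 103180.
Real time: 103180 / (48) = 25795/12 s.
Target frame: (25795/12) × (60) = 128975.

frame 128975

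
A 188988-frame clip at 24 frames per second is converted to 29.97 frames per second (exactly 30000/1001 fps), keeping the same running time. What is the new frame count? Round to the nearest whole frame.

235999 frames

Frames at target rate = 188988 × (30000/1001) / (24) = 236235000/1001 ≈ 235999.001.
Nearest whole frame: 235999.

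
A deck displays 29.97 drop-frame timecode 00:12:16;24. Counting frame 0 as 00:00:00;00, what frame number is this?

22082

Complete 10-minute blocks: 1, each 17982 frames → 17982.
Remaining 2 whole minutes in the current block: 1800 + 1 × 1798 = 3598 frames.
Within the current minute: 16 × 30 + 24 − 2 = 502 (labels ;00/;01 skipped at this minute). Total = 17982 + 3598 + 502 = 22082.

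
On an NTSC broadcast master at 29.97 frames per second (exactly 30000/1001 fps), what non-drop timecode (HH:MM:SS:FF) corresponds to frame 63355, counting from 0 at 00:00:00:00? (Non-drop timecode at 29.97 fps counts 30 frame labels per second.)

00:35:11:25

63355 ÷ 30 = 2111 full seconds, remainder 25 frames.
2111 s = 0 h 35 min 11 s.
Timecode: 00:35:11:25.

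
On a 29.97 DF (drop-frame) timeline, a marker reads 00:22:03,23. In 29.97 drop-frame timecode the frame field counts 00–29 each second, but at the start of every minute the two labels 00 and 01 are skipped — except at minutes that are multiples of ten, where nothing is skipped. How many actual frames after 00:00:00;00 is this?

39673

Complete 10-minute blocks: 2, each 17982 frames → 35964.
Remaining 2 whole minutes in the current block: 1800 + 1 × 1798 = 3598 frames.
Within the current minute: 3 × 30 + 23 − 2 = 111 (labels ;00/;01 skipped at this minute). Total = 35964 + 3598 + 111 = 39673.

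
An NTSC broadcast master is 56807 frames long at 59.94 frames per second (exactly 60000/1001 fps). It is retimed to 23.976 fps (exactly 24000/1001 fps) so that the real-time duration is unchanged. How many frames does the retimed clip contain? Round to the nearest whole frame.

Frames at target rate = 56807 × (24000/1001) / (60000/1001) = 113614/5 ≈ 22722.800.
Nearest whole frame: 22723.

22723 frames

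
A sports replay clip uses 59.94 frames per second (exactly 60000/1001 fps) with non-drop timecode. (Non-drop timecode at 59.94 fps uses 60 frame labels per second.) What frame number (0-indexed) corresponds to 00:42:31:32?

Total seconds to the label: (0 × 3600 + 42 × 60 + 31) = 2551.
Frame index = 2551 × 60 + 32 = 153092.

frame 153092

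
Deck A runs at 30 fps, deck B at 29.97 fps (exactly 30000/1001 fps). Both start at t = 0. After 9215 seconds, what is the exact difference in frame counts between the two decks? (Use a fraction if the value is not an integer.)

276450/1001 frames

A emits 30 × 9215 = 276450 frames; B emits 30000/1001 × 9215 = 276450000/1001.
Difference = 276450/1001 frames (≈ 276.1738); B is behind A.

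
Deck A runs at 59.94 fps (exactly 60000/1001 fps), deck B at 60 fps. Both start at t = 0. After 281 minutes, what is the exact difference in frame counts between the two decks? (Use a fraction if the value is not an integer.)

281 min = 16860 s.
A emits 60000/1001 × 16860 = 1011600000/1001 frames; B emits 60 × 16860 = 1011600.
Difference = 1011600/1001 frames (≈ 1010.5894); B is ahead of A.

1011600/1001 frames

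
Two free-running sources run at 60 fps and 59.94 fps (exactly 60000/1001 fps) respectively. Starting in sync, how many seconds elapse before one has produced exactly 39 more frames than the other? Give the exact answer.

The gap grows by |60000/1001 − 60| = 60/1001 frames per second.
Time for a 39-frame gap: 39 ÷ (60/1001) = 650.65 s.

650.65 seconds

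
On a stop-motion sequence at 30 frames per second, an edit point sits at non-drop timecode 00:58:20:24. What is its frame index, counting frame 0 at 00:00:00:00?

105024

Total seconds to the label: (0 × 3600 + 58 × 60 + 20) = 3500.
Frame index = 3500 × 30 + 24 = 105024.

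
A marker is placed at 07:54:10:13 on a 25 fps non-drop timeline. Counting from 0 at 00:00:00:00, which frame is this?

Total seconds to the label: (7 × 3600 + 54 × 60 + 10) = 28450.
Frame index = 28450 × 25 + 13 = 711263.

711263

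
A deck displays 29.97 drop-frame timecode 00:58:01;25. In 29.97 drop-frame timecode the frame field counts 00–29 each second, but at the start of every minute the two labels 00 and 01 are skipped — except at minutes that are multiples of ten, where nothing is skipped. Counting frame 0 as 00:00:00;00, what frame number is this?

104349

Complete 10-minute blocks: 5, each 17982 frames → 89910.
Remaining 8 whole minutes in the current block: 1800 + 7 × 1798 = 14386 frames.
Within the current minute: 1 × 30 + 25 − 2 = 53 (labels ;00/;01 skipped at this minute). Total = 89910 + 14386 + 53 = 104349.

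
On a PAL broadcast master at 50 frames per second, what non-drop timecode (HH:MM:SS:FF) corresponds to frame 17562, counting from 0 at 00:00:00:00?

00:05:51:12

17562 ÷ 50 = 351 full seconds, remainder 12 frames.
351 s = 0 h 5 min 51 s.
Timecode: 00:05:51:12.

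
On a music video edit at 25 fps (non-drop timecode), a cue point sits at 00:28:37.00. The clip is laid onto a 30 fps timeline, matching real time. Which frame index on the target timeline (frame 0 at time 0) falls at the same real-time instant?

frame 51510

Source frame index: (0×3600 + 28×60 + 37) × 25 + 0 = 42925.
Real time: 42925 / (25) = 1717 s.
Target frame: (1717) × (30) = 51510.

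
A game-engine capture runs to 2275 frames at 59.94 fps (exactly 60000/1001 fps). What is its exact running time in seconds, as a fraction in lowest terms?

Running time = 2275 ÷ (60000/1001) = 2275 × 1001/60000 = 91091/2400 s.

91091/2400 seconds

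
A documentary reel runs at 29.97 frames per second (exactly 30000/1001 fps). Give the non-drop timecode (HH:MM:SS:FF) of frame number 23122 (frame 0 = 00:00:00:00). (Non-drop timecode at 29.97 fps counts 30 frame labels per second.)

23122 ÷ 30 = 770 full seconds, remainder 22 frames.
770 s = 0 h 12 min 50 s.
Timecode: 00:12:50:22.

00:12:50:22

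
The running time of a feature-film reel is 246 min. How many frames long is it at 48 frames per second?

708480 frames

246 min = 14760 s.
Frames = 14760 × 48 = 708480.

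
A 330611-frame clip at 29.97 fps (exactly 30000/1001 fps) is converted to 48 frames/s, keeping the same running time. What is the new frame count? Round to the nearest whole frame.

529507 frames

Frames at target rate = 330611 × (48) / (30000/1001) = 330941611/625 ≈ 529506.578.
Nearest whole frame: 529507.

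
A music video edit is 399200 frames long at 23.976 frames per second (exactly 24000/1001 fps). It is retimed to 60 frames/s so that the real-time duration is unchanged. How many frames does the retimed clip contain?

Target frames = source frames × (target rate / source rate) = 399200 × (60)/(24000/1001) = 399200 × 1001/400 = 998998.

998998 frames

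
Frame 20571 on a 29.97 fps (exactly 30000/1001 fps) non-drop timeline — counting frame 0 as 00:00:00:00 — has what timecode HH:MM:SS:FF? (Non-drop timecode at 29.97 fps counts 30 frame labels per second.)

00:11:25:21

20571 ÷ 30 = 685 full seconds, remainder 21 frames.
685 s = 0 h 11 min 25 s.
Timecode: 00:11:25:21.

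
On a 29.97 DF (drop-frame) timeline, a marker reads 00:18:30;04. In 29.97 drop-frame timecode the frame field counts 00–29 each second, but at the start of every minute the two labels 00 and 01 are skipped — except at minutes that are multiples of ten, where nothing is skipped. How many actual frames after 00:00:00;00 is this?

33270

Complete 10-minute blocks: 1, each 17982 frames → 17982.
Remaining 8 whole minutes in the current block: 1800 + 7 × 1798 = 14386 frames.
Within the current minute: 30 × 30 + 4 − 2 = 902 (labels ;00/;01 skipped at this minute). Total = 17982 + 14386 + 902 = 33270.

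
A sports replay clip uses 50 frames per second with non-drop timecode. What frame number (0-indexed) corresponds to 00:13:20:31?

Total seconds to the label: (0 × 3600 + 13 × 60 + 20) = 800.
Frame index = 800 × 50 + 31 = 40031.

40031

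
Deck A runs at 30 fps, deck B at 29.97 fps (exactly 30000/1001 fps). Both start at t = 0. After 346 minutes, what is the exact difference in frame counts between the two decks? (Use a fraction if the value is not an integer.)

622800/1001 frames

346 min = 20760 s.
A emits 30 × 20760 = 622800 frames; B emits 30000/1001 × 20760 = 622800000/1001.
Difference = 622800/1001 frames (≈ 622.1778); B is behind A.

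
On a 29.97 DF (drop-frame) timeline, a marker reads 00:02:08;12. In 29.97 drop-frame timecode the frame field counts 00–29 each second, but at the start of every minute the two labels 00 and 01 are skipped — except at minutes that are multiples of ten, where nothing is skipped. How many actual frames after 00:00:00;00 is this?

Complete 10-minute blocks: 0, each 17982 frames → 0.
Remaining 2 whole minutes in the current block: 1800 + 1 × 1798 = 3598 frames.
Within the current minute: 8 × 30 + 12 − 2 = 250 (labels ;00/;01 skipped at this minute). Total = 0 + 3598 + 250 = 3848.

3848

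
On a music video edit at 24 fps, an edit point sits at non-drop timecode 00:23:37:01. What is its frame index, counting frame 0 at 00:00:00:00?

Total seconds to the label: (0 × 3600 + 23 × 60 + 37) = 1417.
Frame index = 1417 × 24 + 1 = 34009.

frame 34009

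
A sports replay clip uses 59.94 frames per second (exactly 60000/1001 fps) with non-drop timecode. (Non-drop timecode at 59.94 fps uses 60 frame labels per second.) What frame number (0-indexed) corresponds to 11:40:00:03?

frame 2520003

Total seconds to the label: (11 × 3600 + 40 × 60 + 0) = 42000.
Frame index = 42000 × 60 + 3 = 2520003.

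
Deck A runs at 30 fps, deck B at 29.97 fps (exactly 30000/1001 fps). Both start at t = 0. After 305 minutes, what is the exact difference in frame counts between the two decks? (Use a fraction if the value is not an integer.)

549000/1001 frames

305 min = 18300 s.
A emits 30 × 18300 = 549000 frames; B emits 30000/1001 × 18300 = 549000000/1001.
Difference = 549000/1001 frames (≈ 548.4515); B is behind A.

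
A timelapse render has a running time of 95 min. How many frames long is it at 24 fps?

95 min = 5700 s.
Frames = 5700 × 24 = 136800.

136800 frames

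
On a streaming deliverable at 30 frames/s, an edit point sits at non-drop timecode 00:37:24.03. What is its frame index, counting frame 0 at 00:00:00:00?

Total seconds to the label: (0 × 3600 + 37 × 60 + 24) = 2244.
Frame index = 2244 × 30 + 3 = 67323.

67323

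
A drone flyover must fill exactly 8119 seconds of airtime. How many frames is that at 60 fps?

Frames = 8119 × 60 = 487140.

487140 frames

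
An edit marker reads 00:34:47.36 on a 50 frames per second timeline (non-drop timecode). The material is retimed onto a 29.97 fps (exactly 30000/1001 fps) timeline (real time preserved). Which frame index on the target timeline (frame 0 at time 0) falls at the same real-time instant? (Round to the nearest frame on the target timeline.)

Source frame index: (0×3600 + 34×60 + 47) × 50 + 36 = 104386.
Real time: 104386 / (50) = 52193/25 s.
Target frame: (52193/25) × (30000/1001) = 62631600/1001 ≈ 62569.031 → 62569.

frame 62569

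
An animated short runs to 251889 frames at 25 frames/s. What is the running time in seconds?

Running time = 251889 / (25) = 10075.56 s.

10075.56 seconds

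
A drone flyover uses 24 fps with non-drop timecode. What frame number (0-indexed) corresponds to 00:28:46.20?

frame 41444

Total seconds to the label: (0 × 3600 + 28 × 60 + 46) = 1726.
Frame index = 1726 × 24 + 20 = 41444.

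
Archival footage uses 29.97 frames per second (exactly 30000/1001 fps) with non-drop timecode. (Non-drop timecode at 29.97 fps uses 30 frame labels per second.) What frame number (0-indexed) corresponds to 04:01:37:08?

frame 434918

Total seconds to the label: (4 × 3600 + 1 × 60 + 37) = 14497.
Frame index = 14497 × 30 + 8 = 434918.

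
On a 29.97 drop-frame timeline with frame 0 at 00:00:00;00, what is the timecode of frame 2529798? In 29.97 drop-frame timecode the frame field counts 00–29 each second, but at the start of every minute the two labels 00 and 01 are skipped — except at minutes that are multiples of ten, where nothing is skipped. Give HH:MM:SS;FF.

Each 10-minute DF block holds 10 × 60 × 30 − 9 × 2 = 17982 frames. 2529798 ÷ 17982 → 140 full blocks, remainder 12318.
Within the partial block the first minute is 1800 frames and each further minute 1798, so 6 further minute boundaries passed. Total skipped labels = 18 × 140 + 2 × 6 = 2532.
Non-drop label index = 2529798 + 2532 = 2532330; at 30 labels/s that is 23:26:51:00, i.e. DF 23:26:51;00.

23:26:51;00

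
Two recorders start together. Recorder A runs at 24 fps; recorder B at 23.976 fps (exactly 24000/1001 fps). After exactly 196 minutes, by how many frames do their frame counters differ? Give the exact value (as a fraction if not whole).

40320/143 frames

196 min = 11760 s.
A emits 24 × 11760 = 282240 frames; B emits 24000/1001 × 11760 = 40320000/143.
Difference = 40320/143 frames (≈ 281.9580); B is behind A.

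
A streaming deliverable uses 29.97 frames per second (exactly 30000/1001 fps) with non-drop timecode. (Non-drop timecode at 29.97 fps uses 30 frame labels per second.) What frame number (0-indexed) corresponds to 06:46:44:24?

Total seconds to the label: (6 × 3600 + 46 × 60 + 44) = 24404.
Frame index = 24404 × 30 + 24 = 732144.

732144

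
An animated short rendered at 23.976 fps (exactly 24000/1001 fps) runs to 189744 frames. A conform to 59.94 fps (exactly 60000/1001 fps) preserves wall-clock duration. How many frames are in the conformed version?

474360 frames

Target frames = source frames × (target rate / source rate) = 189744 × (60000/1001)/(24000/1001) = 189744 × 5/2 = 474360.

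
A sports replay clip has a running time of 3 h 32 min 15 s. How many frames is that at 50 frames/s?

636750 frames

3 h 32 min 15 s = 12735 s.
Frames = 12735 × 50 = 636750.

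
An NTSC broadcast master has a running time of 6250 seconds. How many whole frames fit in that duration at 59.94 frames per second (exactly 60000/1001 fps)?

374625 frames

Frames = 6250 × 60000/1001 = 375000000/1001 ≈ 374625.3746.
Complete frames: 374625.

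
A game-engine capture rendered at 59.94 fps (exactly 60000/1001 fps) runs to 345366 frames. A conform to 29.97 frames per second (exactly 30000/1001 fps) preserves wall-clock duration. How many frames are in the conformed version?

172683 frames

Target frames = source frames × (target rate / source rate) = 345366 × (30000/1001)/(60000/1001) = 345366 × 1/2 = 172683.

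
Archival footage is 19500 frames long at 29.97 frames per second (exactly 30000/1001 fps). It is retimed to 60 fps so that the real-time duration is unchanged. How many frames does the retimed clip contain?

Target frames = source frames × (target rate / source rate) = 19500 × (60)/(30000/1001) = 19500 × 1001/500 = 39039.

39039 frames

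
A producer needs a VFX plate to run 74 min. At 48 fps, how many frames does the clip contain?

213120 frames

74 min = 4440 s.
Frames = 4440 × 48 = 213120.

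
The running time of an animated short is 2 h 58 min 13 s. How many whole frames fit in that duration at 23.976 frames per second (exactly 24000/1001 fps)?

256375 frames

2 h 58 min 13 s = 10693 s.
Frames = 10693 × 24000/1001 = 256632000/1001 ≈ 256375.6244.
Complete frames: 256375.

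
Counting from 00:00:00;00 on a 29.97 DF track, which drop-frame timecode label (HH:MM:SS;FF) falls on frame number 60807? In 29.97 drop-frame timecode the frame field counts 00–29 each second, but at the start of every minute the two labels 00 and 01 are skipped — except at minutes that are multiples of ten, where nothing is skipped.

Ten DF minutes hold 17982 frames, so frame 60807 lies in block 3 (frames 53946–71927) with 6861 frames into that block.
The block's first minute is 1800 frames and the rest 1798 each; 6861 frames reaches minute 3, so 3 × 18 + 3 × 2 = 60 labels have been skipped so far.
Adding those back, label number 60807 + 60 = 60867 at 30 labels/s is 2028 s + 27 f = 0 h 33 min 48 s frame 27, i.e. 00:33:48;27.

00:33:48;27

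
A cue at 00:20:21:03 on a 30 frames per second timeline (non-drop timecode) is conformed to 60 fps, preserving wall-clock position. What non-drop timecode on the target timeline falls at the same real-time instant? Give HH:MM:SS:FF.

00:20:21:06

Source frame index: (0×3600 + 20×60 + 21) × 30 + 3 = 36633.
Real time: 36633 / (30) = 12211/10 s.
Target frame: (12211/10) × (60) = 73266.
At 60 labels/s: frame 73266 → 00:20:21:06.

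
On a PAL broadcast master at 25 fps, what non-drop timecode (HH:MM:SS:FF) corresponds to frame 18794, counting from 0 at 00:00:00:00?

00:12:31:19

18794 ÷ 25 = 751 full seconds, remainder 19 frames.
751 s = 0 h 12 min 31 s.
Timecode: 00:12:31:19.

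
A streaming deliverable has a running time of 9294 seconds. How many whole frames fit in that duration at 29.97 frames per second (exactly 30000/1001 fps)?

278541 frames

Frames = 9294 × 30000/1001 = 278820000/1001 ≈ 278541.4585.
Complete frames: 278541.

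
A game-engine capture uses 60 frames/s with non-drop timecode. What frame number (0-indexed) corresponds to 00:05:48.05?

frame 20885

Total seconds to the label: (0 × 3600 + 5 × 60 + 48) = 348.
Frame index = 348 × 60 + 5 = 20885.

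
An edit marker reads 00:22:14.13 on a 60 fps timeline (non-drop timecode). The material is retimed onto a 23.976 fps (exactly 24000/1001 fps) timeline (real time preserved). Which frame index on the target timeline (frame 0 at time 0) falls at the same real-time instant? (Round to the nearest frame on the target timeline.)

Source frame index: (0×3600 + 22×60 + 14) × 60 + 13 = 80053.
Real time: 80053 / (60) = 80053/60 s.
Target frame: (80053/60) × (24000/1001) = 32021200/1001 ≈ 31989.211 → 31989.

frame 31989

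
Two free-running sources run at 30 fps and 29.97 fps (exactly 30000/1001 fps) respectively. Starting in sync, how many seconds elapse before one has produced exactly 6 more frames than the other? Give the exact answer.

200.2 seconds

The gap grows by |30000/1001 − 30| = 30/1001 frames per second.
Time for a 6-frame gap: 6 ÷ (30/1001) = 200.2 s.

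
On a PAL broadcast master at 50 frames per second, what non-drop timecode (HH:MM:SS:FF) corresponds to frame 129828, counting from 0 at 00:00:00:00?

00:43:16:28

129828 ÷ 50 = 2596 full seconds, remainder 28 frames.
2596 s = 0 h 43 min 16 s.
Timecode: 00:43:16:28.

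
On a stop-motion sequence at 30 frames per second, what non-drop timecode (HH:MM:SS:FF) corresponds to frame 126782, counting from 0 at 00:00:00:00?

126782 ÷ 30 = 4226 full seconds, remainder 2 frames.
4226 s = 1 h 10 min 26 s.
Timecode: 01:10:26:02.

01:10:26:02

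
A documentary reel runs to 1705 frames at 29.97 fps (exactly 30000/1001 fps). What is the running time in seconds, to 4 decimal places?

Running time = 1705 × 1001/30000 = 341341/6000 s ≈ 56.8902 s.

56.8902 seconds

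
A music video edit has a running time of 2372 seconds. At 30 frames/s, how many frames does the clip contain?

Frames = 2372 × 30 = 71160.

71160 frames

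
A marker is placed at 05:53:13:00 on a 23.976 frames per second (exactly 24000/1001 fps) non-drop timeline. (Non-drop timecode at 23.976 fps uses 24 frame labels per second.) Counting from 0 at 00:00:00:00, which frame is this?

Total seconds to the label: (5 × 3600 + 53 × 60 + 13) = 21193.
Frame index = 21193 × 24 + 0 = 508632.

508632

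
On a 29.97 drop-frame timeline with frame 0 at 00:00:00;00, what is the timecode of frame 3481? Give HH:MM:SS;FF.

00:01:56;03

Ten DF minutes hold 17982 frames, so frame 3481 lies in block 0 (frames 0–17981) with 3481 frames into that block.
The block's first minute is 1800 frames and the rest 1798 each; 3481 frames reaches minute 1, so 0 × 18 + 1 × 2 = 2 labels have been skipped so far.
Adding those back, label number 3481 + 2 = 3483 at 30 labels/s is 116 s + 3 f = 0 h 1 min 56 s frame 3, i.e. 00:01:56;03.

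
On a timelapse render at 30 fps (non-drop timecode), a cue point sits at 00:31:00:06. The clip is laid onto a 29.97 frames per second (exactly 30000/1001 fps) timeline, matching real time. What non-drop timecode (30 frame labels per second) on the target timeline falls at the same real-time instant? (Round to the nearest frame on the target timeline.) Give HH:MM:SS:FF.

Source frame index: (0×3600 + 31×60 + 0) × 30 + 6 = 55806.
Real time: 55806 / (30) = 9301/5 s.
Target frame: (9301/5) × (30000/1001) = 55806000/1001 ≈ 55750.250 → 55750.
At 30 labels/s: frame 55750 → 00:30:58:10.

00:30:58:10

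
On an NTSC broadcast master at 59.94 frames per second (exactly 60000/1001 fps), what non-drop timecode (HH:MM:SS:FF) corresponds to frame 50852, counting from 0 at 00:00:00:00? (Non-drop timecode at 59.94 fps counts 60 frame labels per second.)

50852 ÷ 60 = 847 full seconds, remainder 32 frames.
847 s = 0 h 14 min 7 s.
Timecode: 00:14:07:32.

00:14:07:32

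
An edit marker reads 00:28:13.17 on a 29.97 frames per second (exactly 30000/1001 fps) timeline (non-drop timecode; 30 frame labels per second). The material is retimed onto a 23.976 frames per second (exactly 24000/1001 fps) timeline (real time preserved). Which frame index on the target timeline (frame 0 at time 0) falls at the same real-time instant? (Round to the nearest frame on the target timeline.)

frame 40646

Source frame index: (0×3600 + 28×60 + 13) × 30 + 17 = 50807.
Real time: 50807 / (30000/1001) = 50857807/30000 s.
Target frame: (50857807/30000) × (24000/1001) = 203228/5 ≈ 40645.600 → 40646.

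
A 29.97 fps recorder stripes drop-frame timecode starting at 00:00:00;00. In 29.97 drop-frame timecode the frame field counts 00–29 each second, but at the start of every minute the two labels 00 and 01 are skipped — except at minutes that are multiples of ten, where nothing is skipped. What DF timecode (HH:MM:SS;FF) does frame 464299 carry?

04:18:12;05

Ten DF minutes hold 17982 frames, so frame 464299 lies in block 25 (frames 449550–467531) with 14749 frames into that block.
The block's first minute is 1800 frames and the rest 1798 each; 14749 frames reaches minute 8, so 25 × 18 + 8 × 2 = 466 labels have been skipped so far.
Adding those back, label number 464299 + 466 = 464765 at 30 labels/s is 15492 s + 5 f = 4 h 18 min 12 s frame 5, i.e. 04:18:12;05.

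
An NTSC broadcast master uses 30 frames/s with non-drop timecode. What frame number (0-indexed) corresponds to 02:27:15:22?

265072

Total seconds to the label: (2 × 3600 + 27 × 60 + 15) = 8835.
Frame index = 8835 × 30 + 22 = 265072.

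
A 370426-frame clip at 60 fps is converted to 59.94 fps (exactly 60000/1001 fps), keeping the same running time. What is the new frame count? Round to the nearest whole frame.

Frames at target rate = 370426 × (60000/1001) / (60) = 52918000/143 ≈ 370055.944.
Nearest whole frame: 370056.

370056 frames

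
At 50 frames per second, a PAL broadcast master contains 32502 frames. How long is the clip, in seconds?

650.04 seconds

Running time = 32502 / (50) = 650.04 s.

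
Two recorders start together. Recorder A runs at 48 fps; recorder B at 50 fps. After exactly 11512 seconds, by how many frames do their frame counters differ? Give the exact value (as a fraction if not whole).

23024 frames

A emits 48 × 11512 = 552576 frames; B emits 50 × 11512 = 575600.
Difference = 23024 frames; B is ahead of A.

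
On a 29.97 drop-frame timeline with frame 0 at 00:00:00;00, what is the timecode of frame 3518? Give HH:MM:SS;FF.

00:01:57;10

Ten DF minutes hold 17982 frames, so frame 3518 lies in block 0 (frames 0–17981) with 3518 frames into that block.
The block's first minute is 1800 frames and the rest 1798 each; 3518 frames reaches minute 1, so 0 × 18 + 1 × 2 = 2 labels have been skipped so far.
Adding those back, label number 3518 + 2 = 3520 at 30 labels/s is 117 s + 10 f = 0 h 1 min 57 s frame 10, i.e. 00:01:57;10.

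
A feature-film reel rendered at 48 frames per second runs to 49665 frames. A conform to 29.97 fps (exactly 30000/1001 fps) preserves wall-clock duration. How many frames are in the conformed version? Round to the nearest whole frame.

Frames at target rate = 49665 × (30000/1001) / (48) = 403125/13 ≈ 31009.615.
Nearest whole frame: 31010.

31010 frames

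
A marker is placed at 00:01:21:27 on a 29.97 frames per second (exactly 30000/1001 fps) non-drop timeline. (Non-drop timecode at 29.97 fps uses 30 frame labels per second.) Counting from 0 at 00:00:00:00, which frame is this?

Total seconds to the label: (0 × 3600 + 1 × 60 + 21) = 81.
Frame index = 81 × 30 + 27 = 2457.

frame 2457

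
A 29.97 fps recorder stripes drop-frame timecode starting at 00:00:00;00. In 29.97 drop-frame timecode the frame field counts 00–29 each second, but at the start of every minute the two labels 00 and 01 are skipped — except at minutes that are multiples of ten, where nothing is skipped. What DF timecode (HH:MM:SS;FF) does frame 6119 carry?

00:03:24;05

Each 10-minute DF block holds 10 × 60 × 30 − 9 × 2 = 17982 frames. 6119 ÷ 17982 → 0 full blocks, remainder 6119.
Within the partial block the first minute is 1800 frames and each further minute 1798, so 3 further minute boundaries passed. Total skipped labels = 18 × 0 + 2 × 3 = 6.
Non-drop label index = 6119 + 6 = 6125; at 30 labels/s that is 00:03:24:05, i.e. DF 00:03:24;05.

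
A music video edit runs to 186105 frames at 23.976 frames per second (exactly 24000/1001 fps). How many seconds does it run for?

7762.129375 seconds

Running time = 186105 / (24000/1001) = 7762.129375 s.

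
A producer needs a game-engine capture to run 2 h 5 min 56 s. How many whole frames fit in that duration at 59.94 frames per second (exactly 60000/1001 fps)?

2 h 5 min 56 s = 7556 s.
Frames = 7556 × 60000/1001 = 453360000/1001 ≈ 452907.0929.
Complete frames: 452907.

452907 frames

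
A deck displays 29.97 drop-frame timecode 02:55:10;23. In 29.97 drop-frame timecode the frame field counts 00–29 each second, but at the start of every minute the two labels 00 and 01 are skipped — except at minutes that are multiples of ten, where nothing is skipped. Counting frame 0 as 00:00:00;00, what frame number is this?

As if non-drop at 30 labels/s: (2 × 3600 + 55 × 60 + 10) × 30 + 23 = 315323.
Minute boundaries passed: 175; those not divisible by 10: 175 − 17 = 158; dropped labels = 2 × 158 = 316.
Actual frame index = 315323 − 316 = 315007.

315007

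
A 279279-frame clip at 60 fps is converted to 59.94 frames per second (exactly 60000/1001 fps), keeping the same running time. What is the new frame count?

Target frames = source frames × (target rate / source rate) = 279279 × (60000/1001)/(60) = 279279 × 1000/1001 = 279000.

279000 frames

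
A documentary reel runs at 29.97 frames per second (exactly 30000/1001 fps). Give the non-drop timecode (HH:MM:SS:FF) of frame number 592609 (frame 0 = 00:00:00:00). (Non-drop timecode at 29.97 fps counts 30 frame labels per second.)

592609 ÷ 30 = 19753 full seconds, remainder 19 frames.
19753 s = 5 h 29 min 13 s.
Timecode: 05:29:13:19.

05:29:13:19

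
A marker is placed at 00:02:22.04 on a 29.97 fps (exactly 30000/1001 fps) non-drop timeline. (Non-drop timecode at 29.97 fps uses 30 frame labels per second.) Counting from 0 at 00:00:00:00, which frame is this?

4264

Total seconds to the label: (0 × 3600 + 2 × 60 + 22) = 142.
Frame index = 142 × 30 + 4 = 4264.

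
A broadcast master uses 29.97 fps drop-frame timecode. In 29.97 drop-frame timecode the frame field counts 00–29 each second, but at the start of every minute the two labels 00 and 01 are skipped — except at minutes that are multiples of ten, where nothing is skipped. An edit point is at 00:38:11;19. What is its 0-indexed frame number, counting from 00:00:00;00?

68679

As if non-drop at 30 labels/s: (0 × 3600 + 38 × 60 + 11) × 30 + 19 = 68749.
Minute boundaries passed: 38; those not divisible by 10: 38 − 3 = 35; dropped labels = 2 × 35 = 70.
Actual frame index = 68749 − 70 = 68679.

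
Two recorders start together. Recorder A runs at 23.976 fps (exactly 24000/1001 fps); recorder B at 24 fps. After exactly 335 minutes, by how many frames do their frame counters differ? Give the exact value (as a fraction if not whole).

482400/1001 frames

335 min = 20100 s.
A emits 24000/1001 × 20100 = 482400000/1001 frames; B emits 24 × 20100 = 482400.
Difference = 482400/1001 frames (≈ 481.9181); B is ahead of A.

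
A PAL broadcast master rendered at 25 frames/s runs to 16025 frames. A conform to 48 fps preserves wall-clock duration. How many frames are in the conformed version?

Frames at target rate = 16025 × (48) / (25) = 30768.

30768 frames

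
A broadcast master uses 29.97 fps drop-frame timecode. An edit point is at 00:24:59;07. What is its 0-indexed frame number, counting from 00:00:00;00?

44933

As if non-drop at 30 labels/s: (0 × 3600 + 24 × 60 + 59) × 30 + 7 = 44977.
Minute boundaries passed: 24; those not divisible by 10: 24 − 2 = 22; dropped labels = 2 × 22 = 44.
Actual frame index = 44977 − 44 = 44933.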